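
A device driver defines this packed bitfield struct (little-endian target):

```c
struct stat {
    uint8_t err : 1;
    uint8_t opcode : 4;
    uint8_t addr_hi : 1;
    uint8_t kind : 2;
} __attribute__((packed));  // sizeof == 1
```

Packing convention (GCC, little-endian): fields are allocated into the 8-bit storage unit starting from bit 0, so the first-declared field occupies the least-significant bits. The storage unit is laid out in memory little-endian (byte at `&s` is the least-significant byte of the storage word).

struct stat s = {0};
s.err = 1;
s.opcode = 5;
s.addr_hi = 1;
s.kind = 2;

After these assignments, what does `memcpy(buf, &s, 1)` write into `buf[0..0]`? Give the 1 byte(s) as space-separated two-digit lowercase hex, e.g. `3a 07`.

ab

[0+:1] err=1 & 0x1 = 0x1; word=0x01
[1+:4] opcode=5 & 0xf = 0x5; word=0x0b
[5+:1] addr_hi=1 & 0x1 = 0x1; word=0x2b
[6+:2] kind=2 & 0x3 = 0x2; word=0xab
word = 0xab → little-endian bytes:
  [0]=0xab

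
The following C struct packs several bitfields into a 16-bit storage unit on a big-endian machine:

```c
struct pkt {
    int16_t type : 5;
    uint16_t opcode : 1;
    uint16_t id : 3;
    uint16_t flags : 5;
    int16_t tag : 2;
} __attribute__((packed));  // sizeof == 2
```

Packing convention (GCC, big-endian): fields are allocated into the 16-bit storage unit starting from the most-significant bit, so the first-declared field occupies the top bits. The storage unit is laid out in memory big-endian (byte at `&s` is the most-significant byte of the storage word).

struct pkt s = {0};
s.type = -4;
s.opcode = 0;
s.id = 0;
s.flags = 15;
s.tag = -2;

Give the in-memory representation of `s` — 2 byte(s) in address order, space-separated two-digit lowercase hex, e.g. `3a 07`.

type (5b) val=-4 bits=0x1c at bit 11: 0xe000
opcode (1b) val=0 bits=0x0 at bit 10: 0xe000
id (3b) val=0 bits=0x0 at bit 7: 0xe000
flags (5b) val=15 bits=0xf at bit 2: 0xe03c
tag (2b) val=-2 bits=0x2 at bit 0: 0xe03e
word = 0xe03e → big-endian bytes:
  [0]=0xe0  [1]=0x3e

e0 3e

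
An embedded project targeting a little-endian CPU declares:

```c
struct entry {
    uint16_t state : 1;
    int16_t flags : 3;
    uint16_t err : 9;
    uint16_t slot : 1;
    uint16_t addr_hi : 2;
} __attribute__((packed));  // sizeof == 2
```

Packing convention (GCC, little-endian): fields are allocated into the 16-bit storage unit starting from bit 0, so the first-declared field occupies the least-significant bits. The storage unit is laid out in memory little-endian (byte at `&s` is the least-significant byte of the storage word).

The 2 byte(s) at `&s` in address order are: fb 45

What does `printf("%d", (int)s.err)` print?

[0]=0xfb [1]=0x45 (little-endian) → word 0x45fb
state:1 @ bit 0 → (0x45fb>>0)&0x1 = 0x1
flags:3 @ bit 1 → (0x45fb>>1)&0x7 = 0x5
err:9 @ bit 4 → (0x45fb>>4)&0x1ff = 0x5f  ←
slot:1 @ bit 13 → (0x45fb>>13)&0x1 = 0x0
addr_hi:2 @ bit 14 → (0x45fb>>14)&0x3 = 0x1

95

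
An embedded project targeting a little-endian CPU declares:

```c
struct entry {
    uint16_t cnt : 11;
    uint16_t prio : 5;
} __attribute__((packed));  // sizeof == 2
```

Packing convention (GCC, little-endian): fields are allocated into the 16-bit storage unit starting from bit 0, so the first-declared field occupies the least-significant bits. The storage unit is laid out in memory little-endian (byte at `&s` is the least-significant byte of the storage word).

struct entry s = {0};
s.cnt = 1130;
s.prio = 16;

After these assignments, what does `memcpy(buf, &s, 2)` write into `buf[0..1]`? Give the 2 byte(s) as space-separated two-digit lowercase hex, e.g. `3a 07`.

cnt:11 = 1130 → 0x46a << 0 → word 0x046a
prio:5 = 16 → 0x10 << 11 → word 0x846a
word = 0x846a → little-endian bytes:
  [0]=0x6a  [1]=0x84

6a 84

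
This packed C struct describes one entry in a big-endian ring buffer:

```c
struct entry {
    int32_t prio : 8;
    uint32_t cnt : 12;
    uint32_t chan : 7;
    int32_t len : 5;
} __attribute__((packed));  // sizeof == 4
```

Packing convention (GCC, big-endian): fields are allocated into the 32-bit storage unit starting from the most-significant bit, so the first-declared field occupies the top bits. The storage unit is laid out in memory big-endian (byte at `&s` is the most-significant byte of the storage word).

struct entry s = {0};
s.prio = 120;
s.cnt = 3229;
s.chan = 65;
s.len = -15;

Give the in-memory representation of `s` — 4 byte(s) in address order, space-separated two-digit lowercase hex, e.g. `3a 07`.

78 c9 d8 31

[24+:8] prio=120 & 0xff = 0x78; word=0x78000000
[12+:12] cnt=3229 & 0xfff = 0xc9d; word=0x78c9d000
[5+:7] chan=65 & 0x7f = 0x41; word=0x78c9d820
[0+:5] len=-15 & 0x1f = 0x11; word=0x78c9d831
word = 0x78c9d831 → big-endian bytes:
  [0]=0x78  [1]=0xc9  [2]=0xd8  [3]=0x31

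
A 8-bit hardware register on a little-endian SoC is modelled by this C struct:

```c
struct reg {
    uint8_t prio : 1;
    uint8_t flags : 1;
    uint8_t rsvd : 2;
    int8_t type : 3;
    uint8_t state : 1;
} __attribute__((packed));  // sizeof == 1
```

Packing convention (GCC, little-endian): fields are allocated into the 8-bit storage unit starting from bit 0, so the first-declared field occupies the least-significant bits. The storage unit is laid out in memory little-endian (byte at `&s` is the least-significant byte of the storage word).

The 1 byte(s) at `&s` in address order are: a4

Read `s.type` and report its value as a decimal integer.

2

[0]=0xa4 (little-endian) → word 0xa4
prio [0+:1] = (word>>0) & 0x1 = 0
flags [1+:1] = (word>>1) & 0x1 = 0
rsvd [2+:2] = (word>>2) & 0x3 = 1
type [4+:3] = (word>>4) & 0x7 = 2  ←
state [7+:1] = (word>>7) & 0x1 = 1
type signed 3b, MSB=0: value = 2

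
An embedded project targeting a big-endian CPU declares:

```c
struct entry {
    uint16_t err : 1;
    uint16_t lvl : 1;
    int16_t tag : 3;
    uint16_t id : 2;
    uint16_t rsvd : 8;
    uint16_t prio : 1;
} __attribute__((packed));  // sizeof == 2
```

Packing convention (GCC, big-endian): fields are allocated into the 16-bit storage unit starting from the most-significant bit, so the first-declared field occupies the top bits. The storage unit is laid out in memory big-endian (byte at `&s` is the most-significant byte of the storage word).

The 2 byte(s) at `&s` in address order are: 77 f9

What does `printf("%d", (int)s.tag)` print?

[0]=0x77 [1]=0xf9 (big-endian) → word 0x77f9
err:1 @ bit 15 → (0x77f9>>15)&0x1 = 0x0
lvl:1 @ bit 14 → (0x77f9>>14)&0x1 = 0x1
tag:3 @ bit 11 → (0x77f9>>11)&0x7 = 0x6  ←
id:2 @ bit 9 → (0x77f9>>9)&0x3 = 0x3
rsvd:8 @ bit 1 → (0x77f9>>1)&0xff = 0xfc
prio:1 @ bit 0 → (0x77f9>>0)&0x1 = 0x1
tag signed 3b, MSB=1: 6 - 8 = -2

-2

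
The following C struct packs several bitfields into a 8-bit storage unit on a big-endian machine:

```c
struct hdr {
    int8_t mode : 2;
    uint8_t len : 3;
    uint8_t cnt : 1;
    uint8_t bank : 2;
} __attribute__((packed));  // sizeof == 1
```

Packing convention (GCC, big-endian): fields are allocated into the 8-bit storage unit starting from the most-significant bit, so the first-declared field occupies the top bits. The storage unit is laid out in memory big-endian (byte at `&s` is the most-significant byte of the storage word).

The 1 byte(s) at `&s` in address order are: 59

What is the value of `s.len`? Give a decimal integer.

3

[0]=0x59 (big-endian) → word 0x59
mode:2 @ bit 6 → (0x59>>6)&0x3 = 0x1
len:3 @ bit 3 → (0x59>>3)&0x7 = 0x3  ←
cnt:1 @ bit 2 → (0x59>>2)&0x1 = 0x0
bank:2 @ bit 0 → (0x59>>0)&0x3 = 0x1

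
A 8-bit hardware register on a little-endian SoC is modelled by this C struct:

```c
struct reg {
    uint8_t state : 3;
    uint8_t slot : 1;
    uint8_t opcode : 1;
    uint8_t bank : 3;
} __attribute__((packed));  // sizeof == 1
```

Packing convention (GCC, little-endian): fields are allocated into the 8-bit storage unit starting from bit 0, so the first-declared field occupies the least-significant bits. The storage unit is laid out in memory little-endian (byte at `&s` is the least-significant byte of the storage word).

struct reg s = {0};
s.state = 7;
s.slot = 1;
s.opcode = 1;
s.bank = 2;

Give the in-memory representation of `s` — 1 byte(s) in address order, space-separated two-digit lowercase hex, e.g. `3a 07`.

[0+:3] state=7 & 0x7 = 0x7; word=0x07
[3+:1] slot=1 & 0x1 = 0x1; word=0x0f
[4+:1] opcode=1 & 0x1 = 0x1; word=0x1f
[5+:3] bank=2 & 0x7 = 0x2; word=0x5f
word = 0x5f → little-endian bytes:
  [0]=0x5f

5f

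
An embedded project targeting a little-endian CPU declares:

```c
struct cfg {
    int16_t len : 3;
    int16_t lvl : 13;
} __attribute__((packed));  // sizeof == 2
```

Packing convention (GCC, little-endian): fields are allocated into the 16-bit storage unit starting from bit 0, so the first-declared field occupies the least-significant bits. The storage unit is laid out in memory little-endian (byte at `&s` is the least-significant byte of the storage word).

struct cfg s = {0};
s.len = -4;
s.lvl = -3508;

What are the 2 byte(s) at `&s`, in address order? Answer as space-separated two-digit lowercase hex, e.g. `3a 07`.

64 92

[0+:3] len=-4 & 0x7 = 0x4; word=0x0004
[3+:13] lvl=-3508 & 0x1fff = 0x124c; word=0x9264
word = 0x9264 → little-endian bytes:
  [0]=0x64  [1]=0x92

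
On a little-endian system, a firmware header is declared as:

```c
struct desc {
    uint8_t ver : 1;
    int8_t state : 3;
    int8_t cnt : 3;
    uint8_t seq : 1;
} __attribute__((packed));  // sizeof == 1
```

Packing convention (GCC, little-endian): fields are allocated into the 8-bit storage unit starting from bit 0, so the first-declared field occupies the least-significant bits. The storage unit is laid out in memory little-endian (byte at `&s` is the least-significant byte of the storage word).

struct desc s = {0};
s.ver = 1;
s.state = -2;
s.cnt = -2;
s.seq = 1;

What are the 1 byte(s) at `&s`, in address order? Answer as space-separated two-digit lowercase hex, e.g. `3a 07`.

ver:1 = 1 → 0x1 << 0 → word 0x01
state:3 = -2 → 0x6 << 1 → word 0x0d
cnt:3 = -2 → 0x6 << 4 → word 0x6d
seq:1 = 1 → 0x1 << 7 → word 0xed
word = 0xed → little-endian bytes:
  [0]=0xed

ed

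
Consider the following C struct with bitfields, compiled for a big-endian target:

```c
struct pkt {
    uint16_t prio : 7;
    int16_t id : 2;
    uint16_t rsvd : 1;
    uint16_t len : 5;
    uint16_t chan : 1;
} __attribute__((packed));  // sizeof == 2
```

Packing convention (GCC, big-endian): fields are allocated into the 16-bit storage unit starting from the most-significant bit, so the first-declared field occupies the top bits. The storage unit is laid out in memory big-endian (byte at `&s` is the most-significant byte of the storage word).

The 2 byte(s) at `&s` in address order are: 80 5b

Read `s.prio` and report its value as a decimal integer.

64

[0]=0x80 [1]=0x5b (big-endian) → word 0x805b
prio:7 @ bit 9 → (0x805b>>9)&0x7f = 0x40  ←
id:2 @ bit 7 → (0x805b>>7)&0x3 = 0x0
rsvd:1 @ bit 6 → (0x805b>>6)&0x1 = 0x1
len:5 @ bit 1 → (0x805b>>1)&0x1f = 0xd
chan:1 @ bit 0 → (0x805b>>0)&0x1 = 0x1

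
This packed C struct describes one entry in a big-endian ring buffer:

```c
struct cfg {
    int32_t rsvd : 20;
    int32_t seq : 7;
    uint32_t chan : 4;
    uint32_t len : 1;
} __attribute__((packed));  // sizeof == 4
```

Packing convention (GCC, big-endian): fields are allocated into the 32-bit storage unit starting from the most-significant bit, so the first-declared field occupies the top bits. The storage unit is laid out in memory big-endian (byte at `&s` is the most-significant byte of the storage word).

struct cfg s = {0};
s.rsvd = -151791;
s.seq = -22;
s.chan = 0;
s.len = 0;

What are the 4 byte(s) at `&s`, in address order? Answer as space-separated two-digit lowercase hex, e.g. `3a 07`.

[12+:20] rsvd=-151791 & 0xfffff = 0xdaf11; word=0xdaf11000
[5+:7] seq=-22 & 0x7f = 0x6a; word=0xdaf11d40
[1+:4] chan=0 & 0xf = 0x0; word=0xdaf11d40
[0+:1] len=0 & 0x1 = 0x0; word=0xdaf11d40
word = 0xdaf11d40 → big-endian bytes:
  [0]=0xda  [1]=0xf1  [2]=0x1d  [3]=0x40

da f1 1d 40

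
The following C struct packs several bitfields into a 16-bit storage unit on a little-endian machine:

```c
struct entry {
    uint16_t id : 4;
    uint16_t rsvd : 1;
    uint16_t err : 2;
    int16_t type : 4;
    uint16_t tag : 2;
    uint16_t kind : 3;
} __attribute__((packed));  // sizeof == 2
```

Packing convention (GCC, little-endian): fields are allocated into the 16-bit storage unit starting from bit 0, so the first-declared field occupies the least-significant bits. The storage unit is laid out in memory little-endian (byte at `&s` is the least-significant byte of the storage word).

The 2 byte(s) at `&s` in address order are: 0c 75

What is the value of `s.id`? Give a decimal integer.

12

[0]=0x0c [1]=0x75 (little-endian) → word 0x750c
id:4 @ bit 0 → (0x750c>>0)&0xf = 0xc  ←
rsvd:1 @ bit 4 → (0x750c>>4)&0x1 = 0x0
err:2 @ bit 5 → (0x750c>>5)&0x3 = 0x0
type:4 @ bit 7 → (0x750c>>7)&0xf = 0xa
tag:2 @ bit 11 → (0x750c>>11)&0x3 = 0x2
kind:3 @ bit 13 → (0x750c>>13)&0x7 = 0x3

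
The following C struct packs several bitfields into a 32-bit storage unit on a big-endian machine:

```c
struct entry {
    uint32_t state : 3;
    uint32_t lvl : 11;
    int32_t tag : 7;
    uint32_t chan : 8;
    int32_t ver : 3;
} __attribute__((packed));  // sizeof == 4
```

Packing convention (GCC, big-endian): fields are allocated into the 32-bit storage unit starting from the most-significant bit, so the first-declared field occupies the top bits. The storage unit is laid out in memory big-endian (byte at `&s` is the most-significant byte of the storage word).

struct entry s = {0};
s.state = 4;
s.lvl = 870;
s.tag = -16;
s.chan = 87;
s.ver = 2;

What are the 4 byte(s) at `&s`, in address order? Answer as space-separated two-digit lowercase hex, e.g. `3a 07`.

state:3 = 4 → 0x4 << 29 → word 0x80000000
lvl:11 = 870 → 0x366 << 18 → word 0x8d980000
tag:7 = -16 → 0x70 << 11 → word 0x8d9b8000
chan:8 = 87 → 0x57 << 3 → word 0x8d9b82b8
ver:3 = 2 → 0x2 << 0 → word 0x8d9b82ba
word = 0x8d9b82ba → big-endian bytes:
  [0]=0x8d  [1]=0x9b  [2]=0x82  [3]=0xba

8d 9b 82 ba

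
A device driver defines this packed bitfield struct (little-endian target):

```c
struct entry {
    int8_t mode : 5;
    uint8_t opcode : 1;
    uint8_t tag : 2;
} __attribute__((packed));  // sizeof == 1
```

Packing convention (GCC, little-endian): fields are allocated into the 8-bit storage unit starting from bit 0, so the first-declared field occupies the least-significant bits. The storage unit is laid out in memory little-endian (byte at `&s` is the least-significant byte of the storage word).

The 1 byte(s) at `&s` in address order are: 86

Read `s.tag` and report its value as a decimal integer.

[0]=0x86 (little-endian) → word 0x86
mode [0+:5] = (word>>0) & 0x1f = 6
opcode [5+:1] = (word>>5) & 0x1 = 0
tag [6+:2] = (word>>6) & 0x3 = 2  ←

2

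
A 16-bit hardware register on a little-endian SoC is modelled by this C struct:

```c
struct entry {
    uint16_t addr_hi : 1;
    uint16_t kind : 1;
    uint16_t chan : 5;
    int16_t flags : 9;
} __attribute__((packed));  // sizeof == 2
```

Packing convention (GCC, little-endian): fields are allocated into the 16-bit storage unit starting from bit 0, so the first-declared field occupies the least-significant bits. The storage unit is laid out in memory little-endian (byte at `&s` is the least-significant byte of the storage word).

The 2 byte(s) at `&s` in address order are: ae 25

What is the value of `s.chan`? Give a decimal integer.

11

[0]=0xae [1]=0x25 (little-endian) → word 0x25ae
addr_hi [0+:1] = (word>>0) & 0x1 = 0
kind [1+:1] = (word>>1) & 0x1 = 1
chan [2+:5] = (word>>2) & 0x1f = 11  ←
flags [7+:9] = (word>>7) & 0x1ff = 75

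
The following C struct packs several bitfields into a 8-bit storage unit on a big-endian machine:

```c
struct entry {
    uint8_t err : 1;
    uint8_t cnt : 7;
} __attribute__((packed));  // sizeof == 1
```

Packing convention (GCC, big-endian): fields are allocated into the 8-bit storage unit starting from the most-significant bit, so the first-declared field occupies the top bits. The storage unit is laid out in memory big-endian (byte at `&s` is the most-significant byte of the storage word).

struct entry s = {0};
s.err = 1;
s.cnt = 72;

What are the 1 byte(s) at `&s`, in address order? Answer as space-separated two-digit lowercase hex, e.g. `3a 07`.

err:1 = 1 → 0x1 << 7 → word 0x80
cnt:7 = 72 → 0x48 << 0 → word 0xc8
word = 0xc8 → big-endian bytes:
  [0]=0xc8

c8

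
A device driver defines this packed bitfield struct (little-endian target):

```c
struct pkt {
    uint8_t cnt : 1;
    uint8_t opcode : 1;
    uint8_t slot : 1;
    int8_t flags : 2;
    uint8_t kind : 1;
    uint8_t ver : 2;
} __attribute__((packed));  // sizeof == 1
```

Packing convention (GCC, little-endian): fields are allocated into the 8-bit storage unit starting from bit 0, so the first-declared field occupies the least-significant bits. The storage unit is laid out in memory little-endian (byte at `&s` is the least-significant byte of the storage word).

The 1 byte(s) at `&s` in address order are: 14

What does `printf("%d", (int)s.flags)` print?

-2

[0]=0x14 (little-endian) → word 0x14
cnt [0+:1] = (word>>0) & 0x1 = 0
opcode [1+:1] = (word>>1) & 0x1 = 0
slot [2+:1] = (word>>2) & 0x1 = 1
flags [3+:2] = (word>>3) & 0x3 = 2  ←
kind [5+:1] = (word>>5) & 0x1 = 0
ver [6+:2] = (word>>6) & 0x3 = 0
flags signed 2b, MSB=1: 2 - 4 = -2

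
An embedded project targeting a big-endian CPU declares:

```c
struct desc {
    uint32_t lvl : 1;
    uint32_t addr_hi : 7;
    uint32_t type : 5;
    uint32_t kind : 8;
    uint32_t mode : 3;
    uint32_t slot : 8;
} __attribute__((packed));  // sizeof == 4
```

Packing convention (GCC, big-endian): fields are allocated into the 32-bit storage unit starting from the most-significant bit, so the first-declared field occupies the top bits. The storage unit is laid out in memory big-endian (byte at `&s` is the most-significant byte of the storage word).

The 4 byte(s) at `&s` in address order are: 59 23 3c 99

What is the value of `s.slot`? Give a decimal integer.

[0]=0x59 [1]=0x23 [2]=0x3c [3]=0x99 (big-endian) → word 0x59233c99
lvl:1 @ bit 31 → (0x59233c99>>31)&0x1 = 0x0
addr_hi:7 @ bit 24 → (0x59233c99>>24)&0x7f = 0x59
type:5 @ bit 19 → (0x59233c99>>19)&0x1f = 0x4
kind:8 @ bit 11 → (0x59233c99>>11)&0xff = 0x67
mode:3 @ bit 8 → (0x59233c99>>8)&0x7 = 0x4
slot:8 @ bit 0 → (0x59233c99>>0)&0xff = 0x99  ←

153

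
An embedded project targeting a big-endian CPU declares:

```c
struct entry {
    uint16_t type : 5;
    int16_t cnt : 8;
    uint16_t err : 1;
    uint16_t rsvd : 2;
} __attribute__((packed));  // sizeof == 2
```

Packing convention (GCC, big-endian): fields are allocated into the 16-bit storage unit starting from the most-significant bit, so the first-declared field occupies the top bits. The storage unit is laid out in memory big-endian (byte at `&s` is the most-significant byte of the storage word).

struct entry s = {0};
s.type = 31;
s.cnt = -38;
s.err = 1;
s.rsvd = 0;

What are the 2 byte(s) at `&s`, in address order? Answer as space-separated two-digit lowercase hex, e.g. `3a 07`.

fe d4

type:5 = 31 → 0x1f << 11 → word 0xf800
cnt:8 = -38 → 0xda << 3 → word 0xfed0
err:1 = 1 → 0x1 << 2 → word 0xfed4
rsvd:2 = 0 → 0x0 << 0 → word 0xfed4
word = 0xfed4 → big-endian bytes:
  [0]=0xfe  [1]=0xd4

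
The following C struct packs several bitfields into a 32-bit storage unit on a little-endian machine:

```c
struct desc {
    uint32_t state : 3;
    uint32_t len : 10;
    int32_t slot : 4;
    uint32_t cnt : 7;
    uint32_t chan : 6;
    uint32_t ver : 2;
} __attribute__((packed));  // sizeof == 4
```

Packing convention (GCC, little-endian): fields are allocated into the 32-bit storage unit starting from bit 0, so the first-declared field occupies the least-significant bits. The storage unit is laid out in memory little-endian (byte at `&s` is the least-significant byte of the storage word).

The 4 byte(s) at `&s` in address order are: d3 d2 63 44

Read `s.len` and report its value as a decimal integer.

[0]=0xd3 [1]=0xd2 [2]=0x63 [3]=0x44 (little-endian) → word 0x4463d2d3
state:3 @ bit 0 → (0x4463d2d3>>0)&0x7 = 0x3
len:10 @ bit 3 → (0x4463d2d3>>3)&0x3ff = 0x25a  ←
slot:4 @ bit 13 → (0x4463d2d3>>13)&0xf = 0xe
cnt:7 @ bit 17 → (0x4463d2d3>>17)&0x7f = 0x31
chan:6 @ bit 24 → (0x4463d2d3>>24)&0x3f = 0x4
ver:2 @ bit 30 → (0x4463d2d3>>30)&0x3 = 0x1

602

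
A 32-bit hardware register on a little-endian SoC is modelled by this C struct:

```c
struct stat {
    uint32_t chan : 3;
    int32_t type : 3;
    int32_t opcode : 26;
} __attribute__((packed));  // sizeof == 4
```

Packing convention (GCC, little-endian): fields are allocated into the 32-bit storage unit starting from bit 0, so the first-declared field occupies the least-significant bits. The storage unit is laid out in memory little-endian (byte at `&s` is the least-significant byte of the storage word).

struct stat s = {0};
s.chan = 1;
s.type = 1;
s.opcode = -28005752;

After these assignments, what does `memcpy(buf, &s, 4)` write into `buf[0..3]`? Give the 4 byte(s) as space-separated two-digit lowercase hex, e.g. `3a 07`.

09 a2 2a 95

chan (3b) val=1 bits=0x1 at bit 0: 0x00000001
type (3b) val=1 bits=0x1 at bit 3: 0x00000009
opcode (26b) val=-28005752 bits=0x254aa88 at bit 6: 0x952aa209
word = 0x952aa209 → little-endian bytes:
  [0]=0x09  [1]=0xa2  [2]=0x2a  [3]=0x95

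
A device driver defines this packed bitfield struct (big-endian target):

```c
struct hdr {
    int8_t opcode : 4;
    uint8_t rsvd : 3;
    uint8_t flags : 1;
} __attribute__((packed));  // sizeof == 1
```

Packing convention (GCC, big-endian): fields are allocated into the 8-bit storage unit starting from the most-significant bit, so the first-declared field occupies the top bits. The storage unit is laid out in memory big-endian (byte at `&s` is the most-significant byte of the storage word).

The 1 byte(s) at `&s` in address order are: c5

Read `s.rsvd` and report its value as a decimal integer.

[0]=0xc5 (big-endian) → word 0xc5
opcode:4 @ bit 4 → (0xc5>>4)&0xf = 0xc
rsvd:3 @ bit 1 → (0xc5>>1)&0x7 = 0x2  ←
flags:1 @ bit 0 → (0xc5>>0)&0x1 = 0x1

2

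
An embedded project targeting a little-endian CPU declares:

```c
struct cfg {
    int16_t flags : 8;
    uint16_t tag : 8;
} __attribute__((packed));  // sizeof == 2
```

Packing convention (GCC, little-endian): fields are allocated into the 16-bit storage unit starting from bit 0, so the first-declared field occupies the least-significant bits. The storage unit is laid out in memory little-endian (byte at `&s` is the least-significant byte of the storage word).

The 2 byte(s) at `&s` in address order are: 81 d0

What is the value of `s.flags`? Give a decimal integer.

[0]=0x81 [1]=0xd0 (little-endian) → word 0xd081
flags:8 @ bit 0 → (0xd081>>0)&0xff = 0x81  ←
tag:8 @ bit 8 → (0xd081>>8)&0xff = 0xd0
flags signed 8b, MSB=1: 129 - 256 = -127

-127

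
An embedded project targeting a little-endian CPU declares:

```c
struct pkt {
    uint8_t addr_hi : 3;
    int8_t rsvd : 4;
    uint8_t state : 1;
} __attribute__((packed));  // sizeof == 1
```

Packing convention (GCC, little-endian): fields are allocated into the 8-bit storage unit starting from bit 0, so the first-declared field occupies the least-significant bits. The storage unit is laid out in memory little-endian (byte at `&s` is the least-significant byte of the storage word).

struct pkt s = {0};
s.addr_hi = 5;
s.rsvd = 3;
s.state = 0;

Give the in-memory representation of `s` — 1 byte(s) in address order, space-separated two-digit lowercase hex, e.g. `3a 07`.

addr_hi:3 = 5 → 0x5 << 0 → word 0x05
rsvd:4 = 3 → 0x3 << 3 → word 0x1d
state:1 = 0 → 0x0 << 7 → word 0x1d
word = 0x1d → little-endian bytes:
  [0]=0x1d

1d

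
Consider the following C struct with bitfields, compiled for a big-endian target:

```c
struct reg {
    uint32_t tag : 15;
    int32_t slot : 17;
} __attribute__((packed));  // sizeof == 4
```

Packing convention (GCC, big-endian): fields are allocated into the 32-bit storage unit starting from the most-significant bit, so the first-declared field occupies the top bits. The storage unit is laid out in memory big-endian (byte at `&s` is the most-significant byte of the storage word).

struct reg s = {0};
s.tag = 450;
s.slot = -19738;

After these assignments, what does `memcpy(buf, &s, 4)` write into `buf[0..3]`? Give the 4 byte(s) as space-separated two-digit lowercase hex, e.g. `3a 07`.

03 85 b2 e6

[17+:15] tag=450 & 0x7fff = 0x1c2; word=0x03840000
[0+:17] slot=-19738 & 0x1ffff = 0x1b2e6; word=0x0385b2e6
word = 0x0385b2e6 → big-endian bytes:
  [0]=0x03  [1]=0x85  [2]=0xb2  [3]=0xe6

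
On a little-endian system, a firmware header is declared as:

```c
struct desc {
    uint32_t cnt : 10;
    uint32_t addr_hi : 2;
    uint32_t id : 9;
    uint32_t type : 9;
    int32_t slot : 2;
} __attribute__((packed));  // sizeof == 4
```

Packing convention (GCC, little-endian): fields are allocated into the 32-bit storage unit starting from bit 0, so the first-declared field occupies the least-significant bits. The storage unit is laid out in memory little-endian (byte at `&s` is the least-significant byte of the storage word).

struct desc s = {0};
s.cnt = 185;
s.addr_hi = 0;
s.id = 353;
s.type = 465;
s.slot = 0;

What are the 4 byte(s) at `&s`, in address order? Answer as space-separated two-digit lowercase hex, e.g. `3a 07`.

cnt:10 = 185 → 0xb9 << 0 → word 0x000000b9
addr_hi:2 = 0 → 0x0 << 10 → word 0x000000b9
id:9 = 353 → 0x161 << 12 → word 0x001610b9
type:9 = 465 → 0x1d1 << 21 → word 0x3a3610b9
slot:2 = 0 → 0x0 << 30 → word 0x3a3610b9
word = 0x3a3610b9 → little-endian bytes:
  [0]=0xb9  [1]=0x10  [2]=0x36  [3]=0x3a

b9 10 36 3a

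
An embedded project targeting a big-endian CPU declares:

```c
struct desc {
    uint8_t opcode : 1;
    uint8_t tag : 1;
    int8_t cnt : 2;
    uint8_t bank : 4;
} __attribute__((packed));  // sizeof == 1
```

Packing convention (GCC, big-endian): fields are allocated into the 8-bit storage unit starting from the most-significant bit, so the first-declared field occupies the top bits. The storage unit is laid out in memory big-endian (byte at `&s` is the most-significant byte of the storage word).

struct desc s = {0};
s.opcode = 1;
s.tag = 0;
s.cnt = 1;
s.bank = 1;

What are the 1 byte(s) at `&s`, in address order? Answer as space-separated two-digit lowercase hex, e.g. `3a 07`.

[7+:1] opcode=1 & 0x1 = 0x1; word=0x80
[6+:1] tag=0 & 0x1 = 0x0; word=0x80
[4+:2] cnt=1 & 0x3 = 0x1; word=0x90
[0+:4] bank=1 & 0xf = 0x1; word=0x91
word = 0x91 → big-endian bytes:
  [0]=0x91

91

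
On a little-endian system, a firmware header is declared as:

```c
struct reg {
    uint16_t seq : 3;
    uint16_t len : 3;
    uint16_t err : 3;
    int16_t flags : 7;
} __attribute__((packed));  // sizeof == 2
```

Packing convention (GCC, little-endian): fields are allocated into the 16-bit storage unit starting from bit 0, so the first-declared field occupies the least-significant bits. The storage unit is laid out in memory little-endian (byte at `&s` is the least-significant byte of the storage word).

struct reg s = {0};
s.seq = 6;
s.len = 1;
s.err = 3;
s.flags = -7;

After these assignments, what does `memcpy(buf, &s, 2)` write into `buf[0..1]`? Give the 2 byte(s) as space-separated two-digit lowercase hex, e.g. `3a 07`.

ce f2

seq:3 = 6 → 0x6 << 0 → word 0x0006
len:3 = 1 → 0x1 << 3 → word 0x000e
err:3 = 3 → 0x3 << 6 → word 0x00ce
flags:7 = -7 → 0x79 << 9 → word 0xf2ce
word = 0xf2ce → little-endian bytes:
  [0]=0xce  [1]=0xf2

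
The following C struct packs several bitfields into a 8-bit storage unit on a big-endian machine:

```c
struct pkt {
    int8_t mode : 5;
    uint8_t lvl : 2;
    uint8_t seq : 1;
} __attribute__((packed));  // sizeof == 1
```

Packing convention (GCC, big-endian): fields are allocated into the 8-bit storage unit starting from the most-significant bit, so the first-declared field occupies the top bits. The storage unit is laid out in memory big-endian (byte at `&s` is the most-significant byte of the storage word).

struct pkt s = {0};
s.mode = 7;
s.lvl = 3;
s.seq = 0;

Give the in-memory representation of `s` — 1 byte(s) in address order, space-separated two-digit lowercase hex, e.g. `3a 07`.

[3+:5] mode=7 & 0x1f = 0x7; word=0x38
[1+:2] lvl=3 & 0x3 = 0x3; word=0x3e
[0+:1] seq=0 & 0x1 = 0x0; word=0x3e
word = 0x3e → big-endian bytes:
  [0]=0x3e

3e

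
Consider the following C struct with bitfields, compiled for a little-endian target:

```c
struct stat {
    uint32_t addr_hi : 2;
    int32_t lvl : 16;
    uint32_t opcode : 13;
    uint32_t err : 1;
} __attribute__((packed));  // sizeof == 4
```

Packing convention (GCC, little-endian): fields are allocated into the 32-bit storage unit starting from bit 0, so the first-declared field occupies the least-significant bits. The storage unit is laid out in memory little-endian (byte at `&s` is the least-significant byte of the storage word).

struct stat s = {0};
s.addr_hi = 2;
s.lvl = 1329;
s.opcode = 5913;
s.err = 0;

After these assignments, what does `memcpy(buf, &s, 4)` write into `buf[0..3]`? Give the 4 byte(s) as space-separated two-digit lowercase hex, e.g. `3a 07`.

c6 14 64 5c

addr_hi (2b) val=2 bits=0x2 at bit 0: 0x00000002
lvl (16b) val=1329 bits=0x531 at bit 2: 0x000014c6
opcode (13b) val=5913 bits=0x1719 at bit 18: 0x5c6414c6
err (1b) val=0 bits=0x0 at bit 31: 0x5c6414c6
word = 0x5c6414c6 → little-endian bytes:
  [0]=0xc6  [1]=0x14  [2]=0x64  [3]=0x5c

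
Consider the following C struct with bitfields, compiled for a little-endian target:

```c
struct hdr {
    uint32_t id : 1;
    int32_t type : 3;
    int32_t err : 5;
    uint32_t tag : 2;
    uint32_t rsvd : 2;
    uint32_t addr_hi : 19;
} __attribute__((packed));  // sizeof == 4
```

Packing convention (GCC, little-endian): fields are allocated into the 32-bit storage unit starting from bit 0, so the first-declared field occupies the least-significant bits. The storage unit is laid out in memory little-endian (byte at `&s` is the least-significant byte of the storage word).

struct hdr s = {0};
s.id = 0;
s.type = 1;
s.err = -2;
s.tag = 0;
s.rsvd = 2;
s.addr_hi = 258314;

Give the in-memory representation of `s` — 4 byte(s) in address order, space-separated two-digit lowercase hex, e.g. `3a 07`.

e2 51 21 7e

[0+:1] id=0 & 0x1 = 0x0; word=0x00000000
[1+:3] type=1 & 0x7 = 0x1; word=0x00000002
[4+:5] err=-2 & 0x1f = 0x1e; word=0x000001e2
[9+:2] tag=0 & 0x3 = 0x0; word=0x000001e2
[11+:2] rsvd=2 & 0x3 = 0x2; word=0x000011e2
[13+:19] addr_hi=258314 & 0x7ffff = 0x3f10a; word=0x7e2151e2
word = 0x7e2151e2 → little-endian bytes:
  [0]=0xe2  [1]=0x51  [2]=0x21  [3]=0x7e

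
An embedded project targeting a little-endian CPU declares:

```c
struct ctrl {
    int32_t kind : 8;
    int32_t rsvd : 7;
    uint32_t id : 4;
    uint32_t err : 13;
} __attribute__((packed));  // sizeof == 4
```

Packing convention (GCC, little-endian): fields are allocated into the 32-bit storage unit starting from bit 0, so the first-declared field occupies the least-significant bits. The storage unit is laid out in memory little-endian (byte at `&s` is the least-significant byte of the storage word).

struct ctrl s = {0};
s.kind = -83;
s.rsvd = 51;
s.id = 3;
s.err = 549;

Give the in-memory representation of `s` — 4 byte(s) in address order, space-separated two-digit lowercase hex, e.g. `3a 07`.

[0+:8] kind=-83 & 0xff = 0xad; word=0x000000ad
[8+:7] rsvd=51 & 0x7f = 0x33; word=0x000033ad
[15+:4] id=3 & 0xf = 0x3; word=0x0001b3ad
[19+:13] err=549 & 0x1fff = 0x225; word=0x1129b3ad
word = 0x1129b3ad → little-endian bytes:
  [0]=0xad  [1]=0xb3  [2]=0x29  [3]=0x11

ad b3 29 11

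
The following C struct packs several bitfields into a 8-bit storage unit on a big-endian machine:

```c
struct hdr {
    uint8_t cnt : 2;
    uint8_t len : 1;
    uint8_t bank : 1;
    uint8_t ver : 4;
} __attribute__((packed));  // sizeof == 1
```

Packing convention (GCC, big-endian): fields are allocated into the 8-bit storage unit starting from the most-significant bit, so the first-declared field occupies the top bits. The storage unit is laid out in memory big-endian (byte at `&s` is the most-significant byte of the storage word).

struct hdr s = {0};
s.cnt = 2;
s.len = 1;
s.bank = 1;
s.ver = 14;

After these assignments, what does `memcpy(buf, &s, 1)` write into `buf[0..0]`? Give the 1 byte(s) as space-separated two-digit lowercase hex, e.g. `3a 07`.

be

cnt:2 = 2 → 0x2 << 6 → word 0x80
len:1 = 1 → 0x1 << 5 → word 0xa0
bank:1 = 1 → 0x1 << 4 → word 0xb0
ver:4 = 14 → 0xe << 0 → word 0xbe
word = 0xbe → big-endian bytes:
  [0]=0xbe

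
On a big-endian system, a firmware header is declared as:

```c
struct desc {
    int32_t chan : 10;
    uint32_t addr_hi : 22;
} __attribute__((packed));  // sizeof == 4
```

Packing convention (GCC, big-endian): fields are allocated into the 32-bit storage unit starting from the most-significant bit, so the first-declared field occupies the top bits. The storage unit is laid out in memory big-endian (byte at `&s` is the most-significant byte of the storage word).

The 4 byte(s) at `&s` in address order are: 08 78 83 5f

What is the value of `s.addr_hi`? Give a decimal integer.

[0]=0x08 [1]=0x78 [2]=0x83 [3]=0x5f (big-endian) → word 0x0878835f
chan [22+:10] = (word>>22) & 0x3ff = 33
addr_hi [0+:22] = (word>>0) & 0x3fffff = 3703647  ←

3703647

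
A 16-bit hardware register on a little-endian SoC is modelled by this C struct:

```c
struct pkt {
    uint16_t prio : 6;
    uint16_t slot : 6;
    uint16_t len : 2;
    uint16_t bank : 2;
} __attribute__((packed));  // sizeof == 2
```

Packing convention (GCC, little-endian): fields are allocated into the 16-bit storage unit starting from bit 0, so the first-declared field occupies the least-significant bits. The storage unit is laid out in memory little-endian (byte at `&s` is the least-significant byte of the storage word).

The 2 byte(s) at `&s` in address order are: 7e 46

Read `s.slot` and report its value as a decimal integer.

25

[0]=0x7e [1]=0x46 (little-endian) → word 0x467e
prio:6 @ bit 0 → (0x467e>>0)&0x3f = 0x3e
slot:6 @ bit 6 → (0x467e>>6)&0x3f = 0x19  ←
len:2 @ bit 12 → (0x467e>>12)&0x3 = 0x0
bank:2 @ bit 14 → (0x467e>>14)&0x3 = 0x1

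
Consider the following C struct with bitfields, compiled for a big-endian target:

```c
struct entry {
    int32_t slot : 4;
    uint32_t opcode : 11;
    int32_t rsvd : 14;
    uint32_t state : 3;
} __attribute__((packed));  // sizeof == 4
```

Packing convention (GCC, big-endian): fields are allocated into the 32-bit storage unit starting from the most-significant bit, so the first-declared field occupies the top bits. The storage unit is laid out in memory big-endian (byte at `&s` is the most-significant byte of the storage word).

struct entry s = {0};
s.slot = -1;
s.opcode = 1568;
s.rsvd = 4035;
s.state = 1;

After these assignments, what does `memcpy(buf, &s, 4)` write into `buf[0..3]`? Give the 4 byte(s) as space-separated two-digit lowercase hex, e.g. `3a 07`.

slot:4 = -1 → 0xf << 28 → word 0xf0000000
opcode:11 = 1568 → 0x620 << 17 → word 0xfc400000
rsvd:14 = 4035 → 0xfc3 << 3 → word 0xfc407e18
state:3 = 1 → 0x1 << 0 → word 0xfc407e19
word = 0xfc407e19 → big-endian bytes:
  [0]=0xfc  [1]=0x40  [2]=0x7e  [3]=0x19

fc 40 7e 19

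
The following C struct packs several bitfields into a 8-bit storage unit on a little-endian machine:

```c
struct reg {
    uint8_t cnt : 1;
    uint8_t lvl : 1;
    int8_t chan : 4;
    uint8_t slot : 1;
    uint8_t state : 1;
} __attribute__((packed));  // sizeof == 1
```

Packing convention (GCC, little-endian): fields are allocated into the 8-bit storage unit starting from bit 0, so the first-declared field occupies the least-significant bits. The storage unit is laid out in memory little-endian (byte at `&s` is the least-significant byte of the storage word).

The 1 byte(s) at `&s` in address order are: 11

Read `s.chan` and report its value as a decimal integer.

[0]=0x11 (little-endian) → word 0x11
cnt [0+:1] = (word>>0) & 0x1 = 1
lvl [1+:1] = (word>>1) & 0x1 = 0
chan [2+:4] = (word>>2) & 0xf = 4  ←
slot [6+:1] = (word>>6) & 0x1 = 0
state [7+:1] = (word>>7) & 0x1 = 0
chan signed 4b, MSB=0: value = 4

4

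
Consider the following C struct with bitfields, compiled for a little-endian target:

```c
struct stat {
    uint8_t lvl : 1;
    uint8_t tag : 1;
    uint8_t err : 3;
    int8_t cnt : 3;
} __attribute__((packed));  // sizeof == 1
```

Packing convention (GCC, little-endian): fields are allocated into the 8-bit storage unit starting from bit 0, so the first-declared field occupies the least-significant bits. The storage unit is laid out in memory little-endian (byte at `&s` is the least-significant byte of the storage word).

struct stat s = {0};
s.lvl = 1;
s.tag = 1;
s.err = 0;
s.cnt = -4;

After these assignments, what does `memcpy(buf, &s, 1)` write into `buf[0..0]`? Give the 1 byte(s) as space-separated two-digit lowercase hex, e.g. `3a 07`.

lvl (1b) val=1 bits=0x1 at bit 0: 0x01
tag (1b) val=1 bits=0x1 at bit 1: 0x03
err (3b) val=0 bits=0x0 at bit 2: 0x03
cnt (3b) val=-4 bits=0x4 at bit 5: 0x83
word = 0x83 → little-endian bytes:
  [0]=0x83

83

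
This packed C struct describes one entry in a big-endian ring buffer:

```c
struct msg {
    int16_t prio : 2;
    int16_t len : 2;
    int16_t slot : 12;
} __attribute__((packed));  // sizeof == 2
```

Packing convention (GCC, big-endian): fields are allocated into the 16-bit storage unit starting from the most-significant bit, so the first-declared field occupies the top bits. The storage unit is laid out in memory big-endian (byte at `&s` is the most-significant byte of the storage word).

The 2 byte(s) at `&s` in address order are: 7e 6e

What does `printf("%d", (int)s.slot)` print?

[0]=0x7e [1]=0x6e (big-endian) → word 0x7e6e
prio [14+:2] = (word>>14) & 0x3 = 1
len [12+:2] = (word>>12) & 0x3 = 3
slot [0+:12] = (word>>0) & 0xfff = 3694  ←
slot signed 12b, MSB=1: 3694 - 4096 = -402

-402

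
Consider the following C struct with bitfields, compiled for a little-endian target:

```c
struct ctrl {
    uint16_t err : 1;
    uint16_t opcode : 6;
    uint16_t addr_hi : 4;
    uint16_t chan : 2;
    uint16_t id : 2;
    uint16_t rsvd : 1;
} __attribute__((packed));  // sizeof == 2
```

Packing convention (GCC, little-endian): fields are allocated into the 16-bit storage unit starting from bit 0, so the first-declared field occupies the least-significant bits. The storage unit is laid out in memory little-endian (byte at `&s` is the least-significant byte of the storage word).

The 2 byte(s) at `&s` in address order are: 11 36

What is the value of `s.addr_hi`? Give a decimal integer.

12

[0]=0x11 [1]=0x36 (little-endian) → word 0x3611
err [0+:1] = (word>>0) & 0x1 = 1
opcode [1+:6] = (word>>1) & 0x3f = 8
addr_hi [7+:4] = (word>>7) & 0xf = 12  ←
chan [11+:2] = (word>>11) & 0x3 = 2
id [13+:2] = (word>>13) & 0x3 = 1
rsvd [15+:1] = (word>>15) & 0x1 = 0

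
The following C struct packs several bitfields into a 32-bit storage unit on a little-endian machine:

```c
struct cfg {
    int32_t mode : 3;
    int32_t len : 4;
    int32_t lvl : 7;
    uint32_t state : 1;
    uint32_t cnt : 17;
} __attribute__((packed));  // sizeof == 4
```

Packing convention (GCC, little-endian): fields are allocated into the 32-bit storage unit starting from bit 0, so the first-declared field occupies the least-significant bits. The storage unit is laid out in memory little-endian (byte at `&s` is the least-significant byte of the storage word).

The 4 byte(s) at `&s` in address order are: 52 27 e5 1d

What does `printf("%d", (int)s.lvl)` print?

-50

[0]=0x52 [1]=0x27 [2]=0xe5 [3]=0x1d (little-endian) → word 0x1de52752
mode:3 @ bit 0 → (0x1de52752>>0)&0x7 = 0x2
len:4 @ bit 3 → (0x1de52752>>3)&0xf = 0xa
lvl:7 @ bit 7 → (0x1de52752>>7)&0x7f = 0x4e  ←
state:1 @ bit 14 → (0x1de52752>>14)&0x1 = 0x0
cnt:17 @ bit 15 → (0x1de52752>>15)&0x1ffff = 0x3bca
lvl signed 7b, MSB=1: 78 - 128 = -50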